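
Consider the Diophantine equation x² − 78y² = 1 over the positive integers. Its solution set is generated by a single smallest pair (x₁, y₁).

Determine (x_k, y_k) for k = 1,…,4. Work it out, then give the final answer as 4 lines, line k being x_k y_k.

53 6
5617 636
595349 67410
63101377 7144824

√78 = [8; 1,4,1,16, …], period ℓ=4 (even) → k=3
i=0: a=8 ⇒ p=8, q=1
…
i=2: a=4 ⇒ p=44, q=5
i=3: a=1 ⇒ p=53, q=6
(x₁, y₁) = (53, 6);  53² − 78·6² = 1 ✓
(x_2, y_2) = (53·53 + 78·6·6, 53·6 + 6·53) = (5617, 636)
(x_3, y_3) = (53·5617 + 78·6·636, 53·636 + 6·5617) = (595349, 67410)
(x_4, y_4) = (53·595349 + 78·6·67410, 53·67410 + 6·595349) = (63101377, 7144824)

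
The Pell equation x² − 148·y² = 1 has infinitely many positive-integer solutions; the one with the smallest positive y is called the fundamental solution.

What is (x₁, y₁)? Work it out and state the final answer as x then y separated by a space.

[12; 6,24] for √148; ℓ=2 ⇒ convergent index 1
i=0: a=12 ⇒ p=12, q=1
i=1: a=6 ⇒ p=73, q=6
fundamental: x₁=73, y₁=6  (since 5329 − 148·36 = 1)

73 6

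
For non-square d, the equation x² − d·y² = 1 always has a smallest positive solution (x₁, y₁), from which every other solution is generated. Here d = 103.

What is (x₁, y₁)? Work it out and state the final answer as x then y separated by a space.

227528 22419

√103 → a₀=10, period (6,1,2,1,1,9,1,1,2,1,6,20); ℓ=12 even so k=11
a_0=10:  p_0=10·1+0=10,  q_0=10·0+1=1
…
a_3=2:  p_3=2·71+61=203,  q_3=2·7+6=20
…
a_6=9:  p_6=9·477+274=4567,  q_6=9·47+27=450
…
a_10=1:  p_10=1·24266+9611=33877,  q_10=1·2391+947=3338
a_11=6:  p_11=6·33877+24266=227528,  q_11=6·3338+2391=22419
→ (227528, 22419).  Check: 227528²=51768990784, 103·22419²=51768990783, difference 1.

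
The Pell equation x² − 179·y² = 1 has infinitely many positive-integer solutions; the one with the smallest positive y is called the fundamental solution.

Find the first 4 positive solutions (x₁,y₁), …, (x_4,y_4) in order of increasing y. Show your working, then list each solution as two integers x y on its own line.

4190210 313191
35115719688199 2624672120220
294284479589372473370 21995854729733779209
2466227538440333747559727201 184334500894152933286567560

[13; 2,1,1,1,3,…,1,2,26] for √179; ℓ=14 ⇒ convergent index 13
a_0=13:  p_0=13·1+0=13,  q_0=13·0+1=1
…
a_5=3:  p_5=3·107+67=388,  q_5=3·8+5=29
…
a_9=3:  p_9=3·137042+26999=438125,  q_9=3·10243+2018=32747
…
a_11=1:  p_11=1·575167+438125=1013292,  q_11=1·42990+32747=75737
a_12=1:  p_12=1·1013292+575167=1588459,  q_12=1·75737+42990=118727
a_13=2:  p_13=2·1588459+1013292=4190210,  q_13=2·118727+75737=313191
(x₁, y₁) = (4190210, 313191);  4190210² − 179·313191² = 1 ✓
n=2: (4190210,313191)∘(4190210,313191) = (4190210·4190210+179·313191·313191, 4190210·313191+313191·4190210) = (35115719688199,2624672120220)
n=3: (35115719688199,2624672120220)∘(4190210,313191) = (4190210·35115719688199+179·313191·2624672120220, 4190210·2624672120220+313191·35115719688199) = (294284479589372473370,21995854729733779209)
n=4: (294284479589372473370,21995854729733779209)∘(4190210,313191) = (4190210·294284479589372473370+179·313191·21995854729733779209, 4190210·21995854729733779209+313191·294284479589372473370) = (2466227538440333747559727201,184334500894152933286567560)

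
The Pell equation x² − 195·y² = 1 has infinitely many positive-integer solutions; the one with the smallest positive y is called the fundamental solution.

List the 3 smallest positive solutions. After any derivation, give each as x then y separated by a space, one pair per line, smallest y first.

√195 → a₀=13, period (1,26); ℓ=2 even so k=1
k=0  a_k=13  p_k/q_k = 13/1
k=1  a_k=1  p_k/q_k = 14/1
→ (14, 1).  Check: 14²=196, 195·1²=195, difference 1.
(14+1√195)^2 = 391 + 28√195
(14+1√195)^3 = 10934 + 783√195

14 1
391 28
10934 783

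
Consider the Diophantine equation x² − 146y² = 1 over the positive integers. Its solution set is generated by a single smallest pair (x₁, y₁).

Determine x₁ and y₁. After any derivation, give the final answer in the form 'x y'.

√146 = [12; 12,24, …], period ℓ=2 (even) → k=1
step 0: (12, 1)  from 12·(1,0) + (0,1)
step 1: (145, 12)  from 12·(12,1) + (1,0)
→ (145, 12).  Check: 145²=21025, 146·12²=21024, difference 1.

145 12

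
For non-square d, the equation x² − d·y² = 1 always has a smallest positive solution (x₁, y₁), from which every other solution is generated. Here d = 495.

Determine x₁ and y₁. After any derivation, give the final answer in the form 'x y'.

89 4

√495 = [22; 4,44, …], period ℓ=2 (even) → k=1
a_0=22:  p_0=22·1+0=22,  q_0=22·0+1=1
a_1=4:  p_1=4·22+1=89,  q_1=4·1+0=4
(x₁, y₁) = (89, 4);  89² − 495·4² = 1 ✓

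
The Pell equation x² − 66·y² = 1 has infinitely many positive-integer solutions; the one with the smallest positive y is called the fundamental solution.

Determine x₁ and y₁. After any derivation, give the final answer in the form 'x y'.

65 8

d=66: √d = [8; 8,16] (ℓ=2, even), read p_1/q_1
i=0: a=8 ⇒ p=8, q=1
i=1: a=8 ⇒ p=65, q=8
(x₁, y₁) = (65, 8);  65² − 66·8² = 1 ✓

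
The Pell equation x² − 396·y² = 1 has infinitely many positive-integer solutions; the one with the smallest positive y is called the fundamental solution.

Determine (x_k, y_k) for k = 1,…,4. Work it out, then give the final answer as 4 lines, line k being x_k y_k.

d=396: √d = [19; 1,8,1,38] (ℓ=4, even), read p_3/q_3
a_0=19:  p_0=19·1+0=19,  q_0=19·0+1=1
a_1=1:  p_1=1·19+1=20,  q_1=1·1+0=1
a_2=8:  p_2=8·20+19=179,  q_2=8·1+1=9
a_3=1:  p_3=1·179+20=199,  q_3=1·9+1=10
fundamental: x₁=199, y₁=10  (since 39601 − 396·100 = 1)
n=2: (199,10)∘(199,10) = (199·199+396·10·10, 199·10+10·199) = (79201,3980)
n=3: (79201,3980)∘(199,10) = (199·79201+396·10·3980, 199·3980+10·79201) = (31521799,1584030)
n=4: (31521799,1584030)∘(199,10) = (199·31521799+396·10·1584030, 199·1584030+10·31521799) = (12545596801,630439960)

199 10
79201 3980
31521799 1584030
12545596801 630439960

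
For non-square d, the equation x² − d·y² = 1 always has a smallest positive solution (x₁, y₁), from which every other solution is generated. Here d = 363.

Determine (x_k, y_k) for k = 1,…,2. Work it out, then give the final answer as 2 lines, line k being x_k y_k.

d=363: √d = [19; 19,38] (ℓ=2, even), read p_1/q_1
i=0: a=19 ⇒ p=19, q=1
i=1: a=19 ⇒ p=362, q=19
(x₁, y₁) = (362, 19);  362² − 363·19² = 1 ✓
k=2:  x_2 = 362·362+363·19·19 = 262087,  y_2 = 362·19+19·362 = 13756

362 19
262087 13756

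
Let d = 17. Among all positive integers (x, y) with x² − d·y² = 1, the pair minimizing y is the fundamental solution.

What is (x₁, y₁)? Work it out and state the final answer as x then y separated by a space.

√17 → a₀=4, period (8); ℓ=1 odd so k=1
step 0: (4, 1)  from 4·(1,0) + (0,1)
step 1: (33, 8)  from 8·(4,1) + (1,0)
(x₁, y₁) = (33, 8);  33² − 17·8² = 1 ✓

33 8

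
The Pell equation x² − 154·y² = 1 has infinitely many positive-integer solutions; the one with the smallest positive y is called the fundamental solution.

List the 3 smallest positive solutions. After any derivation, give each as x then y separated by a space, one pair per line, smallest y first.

[12; 2,2,3,1,2,1,3,2,2,24] for √154; ℓ=10 ⇒ convergent index 9
k=0  a_k=12  p_k/q_k = 12/1
…
k=2  a_k=2  p_k/q_k = 62/5
k=3  a_k=3  p_k/q_k = 211/17
…
k=8  a_k=2  p_k/q_k = 8724/703
k=9  a_k=2  p_k/q_k = 21295/1716
(x₁, y₁) = (21295, 1716);  21295² − 154·1716² = 1 ✓
(21295+1716√154)^2 = 906954049 + 73084440√154
(21295+1716√154)^3 = 38627172925615 + 3112666297884√154

21295 1716
906954049 73084440
38627172925615 3112666297884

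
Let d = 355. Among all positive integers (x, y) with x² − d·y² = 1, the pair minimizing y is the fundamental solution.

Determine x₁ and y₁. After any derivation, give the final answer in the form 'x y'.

[18; 1,5,3,3,1,6,1,3,3,5,1,36] for √355; ℓ=12 ⇒ convergent index 11
step 0: (18, 1)  from 18·(1,0) + (0,1)
step 1: (19, 1)  from 1·(18,1) + (1,0)
step 2: (113, 6)  from 5·(19,1) + (18,1)
…
step 4: (1187, 63)  from 3·(358,19) + (113,6)
step 5: (1545, 82)  from 1·(1187,63) + (358,19)
step 6: (10457, 555)  from 6·(1545,82) + (1187,63)
step 7: (12002, 637)  from 1·(10457,555) + (1545,82)
…
step 10: (803418, 42641)  from 5·(151391,8035) + (46463,2466)
step 11: (954809, 50676)  from 1·(803418,42641) + (151391,8035)
(x₁, y₁) = (954809, 50676);  954809² − 355·50676² = 1 ✓

954809 50676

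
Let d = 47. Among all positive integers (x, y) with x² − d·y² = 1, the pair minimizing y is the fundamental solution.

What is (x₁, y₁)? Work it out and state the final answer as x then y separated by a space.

d=47: √d = [6; 1,5,1,12] (ℓ=4, even), read p_3/q_3
k=0  a_k=6  p_k/q_k = 6/1
k=1  a_k=1  p_k/q_k = 7/1
k=2  a_k=5  p_k/q_k = 41/6
k=3  a_k=1  p_k/q_k = 48/7
(x₁, y₁) = (48, 7);  48² − 47·7² = 1 ✓

48 7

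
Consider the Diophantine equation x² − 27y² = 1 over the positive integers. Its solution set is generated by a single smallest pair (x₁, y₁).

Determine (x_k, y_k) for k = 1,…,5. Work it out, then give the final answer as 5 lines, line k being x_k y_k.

√27 → a₀=5, period (5,10); ℓ=2 even so k=1
step 0: (5, 1)  from 5·(1,0) + (0,1)
step 1: (26, 5)  from 5·(5,1) + (1,0)
fundamental: x₁=26, y₁=5  (since 676 − 27·25 = 1)
(x_2, y_2) = (26·26 + 27·5·5, 26·5 + 5·26) = (1351, 260)
(x_3, y_3) = (26·1351 + 27·5·260, 26·260 + 5·1351) = (70226, 13515)
(x_4, y_4) = (26·70226 + 27·5·13515, 26·13515 + 5·70226) = (3650401, 702520)
(x_5, y_5) = (26·3650401 + 27·5·702520, 26·702520 + 5·3650401) = (189750626, 36517525)

26 5
1351 260
70226 13515
3650401 702520
189750626 36517525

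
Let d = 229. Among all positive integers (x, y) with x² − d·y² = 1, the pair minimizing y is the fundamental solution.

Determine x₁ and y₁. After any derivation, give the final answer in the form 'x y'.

d=229: √d = [15; 7,1,1,7,30] (ℓ=5, odd), read p_9/q_9
i=0: a=15 ⇒ p=15, q=1
i=1: a=7 ⇒ p=106, q=7
i=2: a=1 ⇒ p=121, q=8
i=3: a=1 ⇒ p=227, q=15
…
i=5: a=30 ⇒ p=51527, q=3405
…
i=7: a=1 ⇒ p=413926, q=27353
i=8: a=1 ⇒ p=776325, q=51301
i=9: a=7 ⇒ p=5848201, q=386460
(x₁, y₁) = (5848201, 386460);  5848201² − 229·386460² = 1 ✓

5848201 386460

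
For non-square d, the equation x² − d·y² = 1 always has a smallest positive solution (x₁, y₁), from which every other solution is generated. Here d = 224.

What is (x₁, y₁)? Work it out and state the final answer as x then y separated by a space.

√224 = [14; 1,28, …], period ℓ=2 (even) → k=1
a_0=14:  p_0=14·1+0=14,  q_0=14·0+1=1
a_1=1:  p_1=1·14+1=15,  q_1=1·1+0=1
→ (15, 1).  Check: 15²=225, 224·1²=224, difference 1.

15 1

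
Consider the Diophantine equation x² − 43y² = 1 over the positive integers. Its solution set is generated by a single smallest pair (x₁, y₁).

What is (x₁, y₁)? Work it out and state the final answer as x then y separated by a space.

3482 531

√43 = [6; 1,1,3,1,5,1,3,1,1,12, …], period ℓ=10 (even) → k=9
a_0=6:  p_0=6·1+0=6,  q_0=6·0+1=1
…
a_2=1:  p_2=1·7+6=13,  q_2=1·1+1=2
a_3=3:  p_3=3·13+7=46,  q_3=3·2+1=7
a_4=1:  p_4=1·46+13=59,  q_4=1·7+2=9
a_5=5:  p_5=5·59+46=341,  q_5=5·9+7=52
…
a_7=3:  p_7=3·400+341=1541,  q_7=3·61+52=235
a_8=1:  p_8=1·1541+400=1941,  q_8=1·235+61=296
a_9=1:  p_9=1·1941+1541=3482,  q_9=1·296+235=531
→ (3482, 531).  Check: 3482²=12124324, 43·531²=12124323, difference 1.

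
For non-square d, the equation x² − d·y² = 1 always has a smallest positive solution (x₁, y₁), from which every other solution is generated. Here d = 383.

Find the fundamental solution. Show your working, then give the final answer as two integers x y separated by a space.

18768 959

√383 → a₀=19, period (1,1,3,19,3,1,1,38); ℓ=8 even so k=7
i=0: a=19 ⇒ p=19, q=1
i=1: a=1 ⇒ p=20, q=1
i=2: a=1 ⇒ p=39, q=2
…
i=4: a=19 ⇒ p=2642, q=135
i=5: a=3 ⇒ p=8063, q=412
i=6: a=1 ⇒ p=10705, q=547
i=7: a=1 ⇒ p=18768, q=959
fundamental: x₁=18768, y₁=959  (since 352237824 − 383·919681 = 1)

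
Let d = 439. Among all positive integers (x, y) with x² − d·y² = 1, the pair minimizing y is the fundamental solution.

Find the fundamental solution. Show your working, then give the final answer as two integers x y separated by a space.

d=439: √d = [20; 1,19,1,40] (ℓ=4, even), read p_3/q_3
k=0  a_k=20  p_k/q_k = 20/1
k=1  a_k=1  p_k/q_k = 21/1
k=2  a_k=19  p_k/q_k = 419/20
k=3  a_k=1  p_k/q_k = 440/21
fundamental: x₁=440, y₁=21  (since 193600 − 439·441 = 1)

440 21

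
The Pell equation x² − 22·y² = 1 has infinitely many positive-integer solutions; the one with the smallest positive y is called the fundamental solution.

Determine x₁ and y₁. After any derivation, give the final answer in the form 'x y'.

√22 = [4; 1,2,4,2,1,8, …], period ℓ=6 (even) → k=5
k=0  a_k=4  p_k/q_k = 4/1
…
k=4  a_k=2  p_k/q_k = 136/29
k=5  a_k=1  p_k/q_k = 197/42
(x₁, y₁) = (197, 42);  197² − 22·42² = 1 ✓

197 42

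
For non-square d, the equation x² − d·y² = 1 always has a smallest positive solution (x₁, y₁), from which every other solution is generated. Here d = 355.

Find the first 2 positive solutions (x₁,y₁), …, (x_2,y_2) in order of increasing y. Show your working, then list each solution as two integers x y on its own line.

[18; 1,5,3,3,1,6,1,3,3,5,1,36] for √355; ℓ=12 ⇒ convergent index 11
i=0: a=18 ⇒ p=18, q=1
…
i=2: a=5 ⇒ p=113, q=6
…
i=10: a=5 ⇒ p=803418, q=42641
i=11: a=1 ⇒ p=954809, q=50676
→ (954809, 50676).  Check: 954809²=911660226481, 355·50676²=911660226480, difference 1.
n=2: (954809,50676)∘(954809,50676) = (954809·954809+355·50676·50676, 954809·50676+50676·954809) = (1823320452961,96771801768)

954809 50676
1823320452961 96771801768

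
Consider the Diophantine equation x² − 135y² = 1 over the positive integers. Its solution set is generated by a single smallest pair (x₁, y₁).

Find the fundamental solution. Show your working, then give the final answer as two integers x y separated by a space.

d=135: √d = [11; 1,1,1,1,1,1,1,22] (ℓ=8, even), read p_7/q_7
step 0: (11, 1)  from 11·(1,0) + (0,1)
…
step 3: (35, 3)  from 1·(23,2) + (12,1)
…
step 5: (93, 8)  from 1·(58,5) + (35,3)
step 6: (151, 13)  from 1·(93,8) + (58,5)
step 7: (244, 21)  from 1·(151,13) + (93,8)
fundamental: x₁=244, y₁=21  (since 59536 − 135·441 = 1)

244 21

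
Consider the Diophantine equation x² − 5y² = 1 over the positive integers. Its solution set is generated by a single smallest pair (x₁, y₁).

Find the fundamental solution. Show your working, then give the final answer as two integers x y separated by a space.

9 4

d=5: √d = [2; 4] (ℓ=1, odd), read p_1/q_1
k=0  a_k=2  p_k/q_k = 2/1
k=1  a_k=4  p_k/q_k = 9/4
(x₁, y₁) = (9, 4);  9² − 5·4² = 1 ✓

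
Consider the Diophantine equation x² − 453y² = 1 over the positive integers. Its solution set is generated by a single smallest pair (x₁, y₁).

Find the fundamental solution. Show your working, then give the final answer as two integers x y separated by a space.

d=453: √d = [21; 3,1,1,10,14,10,1,1,3,42] (ℓ=10, even), read p_9/q_9
step 0: (21, 1)  from 21·(1,0) + (0,1)
step 1: (64, 3)  from 3·(21,1) + (1,0)
step 2: (85, 4)  from 1·(64,3) + (21,1)
…
step 4: (1575, 74)  from 10·(149,7) + (85,4)
step 5: (22199, 1043)  from 14·(1575,74) + (149,7)
step 6: (223565, 10504)  from 10·(22199,1043) + (1575,74)
step 7: (245764, 11547)  from 1·(223565,10504) + (22199,1043)
step 8: (469329, 22051)  from 1·(245764,11547) + (223565,10504)
step 9: (1653751, 77700)  from 3·(469329,22051) + (245764,11547)
→ (1653751, 77700).  Check: 1653751²=2734892370001, 453·77700²=2734892370000, difference 1.

1653751 77700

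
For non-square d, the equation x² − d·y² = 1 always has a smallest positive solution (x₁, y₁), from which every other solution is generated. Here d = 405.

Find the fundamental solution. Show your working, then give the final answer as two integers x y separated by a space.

d=405: √d = [20; 8,40] (ℓ=2, even), read p_1/q_1
step 0: (20, 1)  from 20·(1,0) + (0,1)
step 1: (161, 8)  from 8·(20,1) + (1,0)
→ (161, 8).  Check: 161²=25921, 405·8²=25920, difference 1.

161 8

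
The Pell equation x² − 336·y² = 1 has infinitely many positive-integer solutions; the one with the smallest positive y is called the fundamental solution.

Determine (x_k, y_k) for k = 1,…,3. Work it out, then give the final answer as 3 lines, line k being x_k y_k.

55 3
6049 330
665335 36297

d=336: √d = [18; 3,36] (ℓ=2, even), read p_1/q_1
i=0: a=18 ⇒ p=18, q=1
i=1: a=3 ⇒ p=55, q=3
(x₁, y₁) = (55, 3);  55² − 336·3² = 1 ✓
n=2: (55,3)∘(55,3) = (55·55+336·3·3, 55·3+3·55) = (6049,330)
n=3: (6049,330)∘(55,3) = (55·6049+336·3·330, 55·330+3·6049) = (665335,36297)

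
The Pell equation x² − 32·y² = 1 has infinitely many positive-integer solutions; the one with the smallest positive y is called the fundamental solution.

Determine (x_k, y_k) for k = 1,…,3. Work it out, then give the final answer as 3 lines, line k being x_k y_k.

17 3
577 102
19601 3465

[5; 1,1,1,10] for √32; ℓ=4 ⇒ convergent index 3
a_0=5:  p_0=5·1+0=5,  q_0=5·0+1=1
…
a_2=1:  p_2=1·6+5=11,  q_2=1·1+1=2
a_3=1:  p_3=1·11+6=17,  q_3=1·2+1=3
(x₁, y₁) = (17, 3);  17² − 32·3² = 1 ✓
(17+3√32)^2 = 577 + 102√32
(17+3√32)^3 = 19601 + 3465√32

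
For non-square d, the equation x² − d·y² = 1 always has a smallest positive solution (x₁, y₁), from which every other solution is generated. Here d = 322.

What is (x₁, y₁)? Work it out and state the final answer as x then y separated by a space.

√322 → a₀=17, period (1,16,1,34); ℓ=4 even so k=3
i=0: a=17 ⇒ p=17, q=1
i=1: a=1 ⇒ p=18, q=1
i=2: a=16 ⇒ p=305, q=17
i=3: a=1 ⇒ p=323, q=18
(x₁, y₁) = (323, 18);  323² − 322·18² = 1 ✓

323 18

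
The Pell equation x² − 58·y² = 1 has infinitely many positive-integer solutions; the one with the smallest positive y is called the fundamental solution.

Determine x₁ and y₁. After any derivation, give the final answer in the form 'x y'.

[7; 1,1,1,1,1,1,14] for √58; ℓ=7 ⇒ convergent index 13
step 0: (7, 1)  from 7·(1,0) + (0,1)
step 1: (8, 1)  from 1·(7,1) + (1,0)
…
step 3: (23, 3)  from 1·(15,2) + (8,1)
step 4: (38, 5)  from 1·(23,3) + (15,2)
…
step 6: (99, 13)  from 1·(61,8) + (38,5)
…
step 8: (1546, 203)  from 1·(1447,190) + (99,13)
…
step 12: (12071, 1585)  from 1·(7532,989) + (4539,596)
step 13: (19603, 2574)  from 1·(12071,1585) + (7532,989)
(x₁, y₁) = (19603, 2574);  19603² − 58·2574² = 1 ✓

19603 2574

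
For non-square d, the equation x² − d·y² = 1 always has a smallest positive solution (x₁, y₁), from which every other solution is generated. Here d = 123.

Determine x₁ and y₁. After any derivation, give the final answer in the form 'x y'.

122 11

d=123: √d = [11; 11,22] (ℓ=2, even), read p_1/q_1
i=0: a=11 ⇒ p=11, q=1
i=1: a=11 ⇒ p=122, q=11
(x₁, y₁) = (122, 11);  122² − 123·11² = 1 ✓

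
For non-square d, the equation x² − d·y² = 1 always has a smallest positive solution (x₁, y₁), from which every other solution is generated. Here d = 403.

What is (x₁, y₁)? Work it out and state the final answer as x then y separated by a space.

669878 33369

[20; 13,2,1,3,1,3,1,2,13,40] for √403; ℓ=10 ⇒ convergent index 9
step 0: (20, 1)  from 20·(1,0) + (0,1)
…
step 5: (3754, 187)  from 1·(2951,147) + (803,40)
step 6: (14213, 708)  from 3·(3754,187) + (2951,147)
…
step 8: (50147, 2498)  from 2·(17967,895) + (14213,708)
step 9: (669878, 33369)  from 13·(50147,2498) + (17967,895)
→ (669878, 33369).  Check: 669878²=448736534884, 403·33369²=448736534883, difference 1.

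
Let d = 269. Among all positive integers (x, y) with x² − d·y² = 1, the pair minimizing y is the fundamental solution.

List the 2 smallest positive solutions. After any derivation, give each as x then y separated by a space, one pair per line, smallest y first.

13449 820
361751201 22056360

d=269: √d = [16; 2,2,32] (ℓ=3, odd), read p_5/q_5
k=0  a_k=16  p_k/q_k = 16/1
k=1  a_k=2  p_k/q_k = 33/2
…
k=4  a_k=2  p_k/q_k = 5396/329
k=5  a_k=2  p_k/q_k = 13449/820
(x₁, y₁) = (13449, 820);  13449² − 269·820² = 1 ✓
k=2:  x_2 = 13449·13449+269·820·820 = 361751201,  y_2 = 13449·820+820·13449 = 22056360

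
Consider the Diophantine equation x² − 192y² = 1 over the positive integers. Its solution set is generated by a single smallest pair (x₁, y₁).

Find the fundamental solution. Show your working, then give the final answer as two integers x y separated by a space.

97 7

[13; 1,5,1,26] for √192; ℓ=4 ⇒ convergent index 3
k=0  a_k=13  p_k/q_k = 13/1
…
k=2  a_k=5  p_k/q_k = 83/6
k=3  a_k=1  p_k/q_k = 97/7
fundamental: x₁=97, y₁=7  (since 9409 − 192·49 = 1)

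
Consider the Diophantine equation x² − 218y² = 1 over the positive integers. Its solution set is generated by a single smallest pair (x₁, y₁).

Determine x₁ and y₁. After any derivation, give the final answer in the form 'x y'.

126003 8534

d=218: √d = [14; 1,3,3,1,28] (ℓ=5, odd), read p_9/q_9
a_0=14:  p_0=14·1+0=14,  q_0=14·0+1=1
a_1=1:  p_1=1·14+1=15,  q_1=1·1+0=1
…
a_3=3:  p_3=3·59+15=192,  q_3=3·4+1=13
…
a_5=28:  p_5=28·251+192=7220,  q_5=28·17+13=489
a_6=1:  p_6=1·7220+251=7471,  q_6=1·489+17=506
a_7=3:  p_7=3·7471+7220=29633,  q_7=3·506+489=2007
a_8=3:  p_8=3·29633+7471=96370,  q_8=3·2007+506=6527
a_9=1:  p_9=1·96370+29633=126003,  q_9=1·6527+2007=8534
→ (126003, 8534).  Check: 126003²=15876756009, 218·8534²=15876756008, difference 1.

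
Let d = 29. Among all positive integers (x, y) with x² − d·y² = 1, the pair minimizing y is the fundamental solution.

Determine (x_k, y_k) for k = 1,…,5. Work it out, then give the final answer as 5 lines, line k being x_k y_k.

[5; 2,1,1,2,10] for √29; ℓ=5 ⇒ convergent index 9
step 0: (5, 1)  from 5·(1,0) + (0,1)
step 1: (11, 2)  from 2·(5,1) + (1,0)
step 2: (16, 3)  from 1·(11,2) + (5,1)
step 3: (27, 5)  from 1·(16,3) + (11,2)
step 4: (70, 13)  from 2·(27,5) + (16,3)
step 5: (727, 135)  from 10·(70,13) + (27,5)
step 6: (1524, 283)  from 2·(727,135) + (70,13)
…
step 8: (3775, 701)  from 1·(2251,418) + (1524,283)
step 9: (9801, 1820)  from 2·(3775,701) + (2251,418)
fundamental: x₁=9801, y₁=1820  (since 96059601 − 29·3312400 = 1)
(9801+1820√29)^2 = 192119201 + 35675640√29
(9801+1820√29)^3 = 3765920568201 + 699313893460√29
(9801+1820√29)^4 = 73819574785756801 + 13707950903927280√29
(9801+1820√29)^5 = 1447011301184484245001 + 268703252919468649100√29

9801 1820
192119201 35675640
3765920568201 699313893460
73819574785756801 13707950903927280
1447011301184484245001 268703252919468649100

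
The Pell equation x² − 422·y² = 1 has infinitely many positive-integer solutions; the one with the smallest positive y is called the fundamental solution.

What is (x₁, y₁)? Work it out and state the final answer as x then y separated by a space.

7022501 341850

d=422: √d = [20; 1,1,5,2,1,…,1,1,40] (ℓ=14, even), read p_13/q_13
k=0  a_k=20  p_k/q_k = 20/1
k=1  a_k=1  p_k/q_k = 21/1
k=2  a_k=1  p_k/q_k = 41/2
k=3  a_k=5  p_k/q_k = 226/11
…
k=6  a_k=3  p_k/q_k = 2650/129
…
k=12  a_k=1  p_k/q_k = 3810680/185501
k=13  a_k=1  p_k/q_k = 7022501/341850
→ (7022501, 341850).  Check: 7022501²=49315520295001, 422·341850²=49315520295000, difference 1.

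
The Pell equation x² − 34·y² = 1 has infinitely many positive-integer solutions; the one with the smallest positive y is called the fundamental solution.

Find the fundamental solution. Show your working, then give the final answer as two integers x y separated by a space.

35 6

[5; 1,4,1,10] for √34; ℓ=4 ⇒ convergent index 3
step 0: (5, 1)  from 5·(1,0) + (0,1)
step 1: (6, 1)  from 1·(5,1) + (1,0)
step 2: (29, 5)  from 4·(6,1) + (5,1)
step 3: (35, 6)  from 1·(29,5) + (6,1)
(x₁, y₁) = (35, 6);  35² − 34·6² = 1 ✓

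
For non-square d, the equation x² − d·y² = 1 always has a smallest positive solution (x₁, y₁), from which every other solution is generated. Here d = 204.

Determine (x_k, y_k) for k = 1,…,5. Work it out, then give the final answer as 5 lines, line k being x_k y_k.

4999 350
49980001 3499300
499700044999 34986001050
4996000999920001 349790034998600
49950017497500124999 3497200734930001750

√204 = [14; 3,1,1,6,1,1,3,28, …], period ℓ=8 (even) → k=7
step 0: (14, 1)  from 14·(1,0) + (0,1)
step 1: (43, 3)  from 3·(14,1) + (1,0)
step 2: (57, 4)  from 1·(43,3) + (14,1)
…
step 5: (757, 53)  from 1·(657,46) + (100,7)
step 6: (1414, 99)  from 1·(757,53) + (657,46)
step 7: (4999, 350)  from 3·(1414,99) + (757,53)
→ (4999, 350).  Check: 4999²=24990001, 204·350²=24990000, difference 1.
k=2:  x_2 = 4999·4999+204·350·350 = 49980001,  y_2 = 4999·350+350·4999 = 3499300
k=3:  x_3 = 4999·49980001+204·350·3499300 = 499700044999,  y_3 = 4999·3499300+350·49980001 = 34986001050
k=4:  x_4 = 4999·499700044999+204·350·34986001050 = 4996000999920001,  y_4 = 4999·34986001050+350·499700044999 = 349790034998600
k=5:  x_5 = 4999·4996000999920001+204·350·349790034998600 = 49950017497500124999,  y_5 = 4999·349790034998600+350·4996000999920001 = 3497200734930001750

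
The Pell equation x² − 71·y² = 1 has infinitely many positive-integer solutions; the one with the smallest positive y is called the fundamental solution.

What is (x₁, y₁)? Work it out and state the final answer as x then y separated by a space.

[8; 2,2,1,7,1,2,2,16] for √71; ℓ=8 ⇒ convergent index 7
k=0  a_k=8  p_k/q_k = 8/1
…
k=2  a_k=2  p_k/q_k = 42/5
k=3  a_k=1  p_k/q_k = 59/7
k=4  a_k=7  p_k/q_k = 455/54
…
k=6  a_k=2  p_k/q_k = 1483/176
k=7  a_k=2  p_k/q_k = 3480/413
(x₁, y₁) = (3480, 413);  3480² − 71·413² = 1 ✓

3480 413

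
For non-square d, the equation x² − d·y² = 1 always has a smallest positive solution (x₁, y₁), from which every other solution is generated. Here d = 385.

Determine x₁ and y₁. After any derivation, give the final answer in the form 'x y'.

95831 4884

√385 = [19; 1,1,1,1,1,…,1,1,38, …], period ℓ=16 (even) → k=15
a_0=19:  p_0=19·1+0=19,  q_0=19·0+1=1
…
a_3=1:  p_3=1·39+20=59,  q_3=1·2+1=3
a_4=1:  p_4=1·59+39=98,  q_4=1·3+2=5
a_5=1:  p_5=1·98+59=157,  q_5=1·5+3=8
…
a_8=2:  p_8=2·726+569=2021,  q_8=2·37+29=103
…
a_10=3:  p_10=3·2747+2021=10262,  q_10=3·140+103=523
…
a_12=1:  p_12=1·13009+10262=23271,  q_12=1·663+523=1186
…
a_14=1:  p_14=1·36280+23271=59551,  q_14=1·1849+1186=3035
a_15=1:  p_15=1·59551+36280=95831,  q_15=1·3035+1849=4884
→ (95831, 4884).  Check: 95831²=9183580561, 385·4884²=9183580560, difference 1.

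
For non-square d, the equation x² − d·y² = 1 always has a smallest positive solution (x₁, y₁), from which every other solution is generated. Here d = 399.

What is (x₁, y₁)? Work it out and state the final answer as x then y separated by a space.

20 1

[19; 1,38] for √399; ℓ=2 ⇒ convergent index 1
i=0: a=19 ⇒ p=19, q=1
i=1: a=1 ⇒ p=20, q=1
fundamental: x₁=20, y₁=1  (since 400 − 399·1 = 1)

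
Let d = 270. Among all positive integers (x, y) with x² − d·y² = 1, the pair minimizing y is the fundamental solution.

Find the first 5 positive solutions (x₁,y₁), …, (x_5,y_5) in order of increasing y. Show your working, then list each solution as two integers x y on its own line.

√270 → a₀=16, period (2,3,6,3,2,32); ℓ=6 even so k=5
a_0=16:  p_0=16·1+0=16,  q_0=16·0+1=1
a_1=2:  p_1=2·16+1=33,  q_1=2·1+0=2
…
a_4=3:  p_4=3·723+115=2284,  q_4=3·44+7=139
a_5=2:  p_5=2·2284+723=5291,  q_5=2·139+44=322
(x₁, y₁) = (5291, 322);  5291² − 270·322² = 1 ✓
(x_2, y_2) = (5291·5291 + 270·322·322, 5291·322 + 322·5291) = (55989361, 3407404)
(x_3, y_3) = (5291·55989361 + 270·322·3407404, 5291·3407404 + 322·55989361) = (592479412811, 36057148806)
(x_4, y_4) = (5291·592479412811 + 270·322·36057148806, 5291·36057148806 + 322·592479412811) = (6269617090376641, 381556745257688)
(x_5, y_5) = (5291·6269617090376641 + 270·322·381556745257688, 5291·381556745257688 + 322·6269617090376641) = (66345087457886202251, 4037633442259705610)

5291 322
55989361 3407404
592479412811 36057148806
6269617090376641 381556745257688
66345087457886202251 4037633442259705610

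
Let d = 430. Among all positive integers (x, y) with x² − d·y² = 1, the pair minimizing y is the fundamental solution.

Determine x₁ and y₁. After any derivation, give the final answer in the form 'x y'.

2862251 138030

√430 → a₀=20, period (1,2,1,3,1,…,2,1,40); ℓ=14 even so k=13
step 0: (20, 1)  from 20·(1,0) + (0,1)
step 1: (21, 1)  from 1·(20,1) + (1,0)
…
step 6: (2675, 129)  from 6·(394,19) + (311,15)
step 7: (21794, 1051)  from 8·(2675,129) + (394,19)
…
step 11: (754371, 36379)  from 1·(599138,28893) + (155233,7486)
step 12: (2107880, 101651)  from 2·(754371,36379) + (599138,28893)
step 13: (2862251, 138030)  from 1·(2107880,101651) + (754371,36379)
(x₁, y₁) = (2862251, 138030);  2862251² − 430·138030² = 1 ✓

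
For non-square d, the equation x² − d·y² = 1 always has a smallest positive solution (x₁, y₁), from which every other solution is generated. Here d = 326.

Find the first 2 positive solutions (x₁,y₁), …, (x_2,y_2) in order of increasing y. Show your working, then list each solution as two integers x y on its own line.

325 18
211249 11700

d=326: √d = [18; 18,36] (ℓ=2, even), read p_1/q_1
k=0  a_k=18  p_k/q_k = 18/1
k=1  a_k=18  p_k/q_k = 325/18
→ (325, 18).  Check: 325²=105625, 326·18²=105624, difference 1.
(x_2, y_2) = (325·325 + 326·18·18, 325·18 + 18·325) = (211249, 11700)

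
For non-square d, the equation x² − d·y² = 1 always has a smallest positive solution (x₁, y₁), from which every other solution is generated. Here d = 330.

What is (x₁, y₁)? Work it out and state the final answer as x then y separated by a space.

109 6

[18; 6,36] for √330; ℓ=2 ⇒ convergent index 1
k=0  a_k=18  p_k/q_k = 18/1
k=1  a_k=6  p_k/q_k = 109/6
→ (109, 6).  Check: 109²=11881, 330·6²=11880, difference 1.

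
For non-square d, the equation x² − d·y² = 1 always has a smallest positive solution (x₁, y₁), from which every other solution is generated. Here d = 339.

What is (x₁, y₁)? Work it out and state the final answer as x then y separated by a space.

√339 = [18; 2,2,2,1,17,1,2,2,2,36, …], period ℓ=10 (even) → k=9
a_0=18:  p_0=18·1+0=18,  q_0=18·0+1=1
a_1=2:  p_1=2·18+1=37,  q_1=2·1+0=2
…
a_8=2:  p_8=2·17252+5855=40359,  q_8=2·937+318=2192
a_9=2:  p_9=2·40359+17252=97970,  q_9=2·2192+937=5321
(x₁, y₁) = (97970, 5321);  97970² − 339·5321² = 1 ✓

97970 5321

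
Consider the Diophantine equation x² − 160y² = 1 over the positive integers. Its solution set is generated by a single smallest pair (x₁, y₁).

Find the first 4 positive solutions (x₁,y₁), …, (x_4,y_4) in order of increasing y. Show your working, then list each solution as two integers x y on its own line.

721 57
1039681 82194
1499219281 118523691
2161873163521 170911080228

[12; 1,1,1,5,1,1,1,24] for √160; ℓ=8 ⇒ convergent index 7
i=0: a=12 ⇒ p=12, q=1
i=1: a=1 ⇒ p=13, q=1
i=2: a=1 ⇒ p=25, q=2
i=3: a=1 ⇒ p=38, q=3
i=4: a=5 ⇒ p=215, q=17
i=5: a=1 ⇒ p=253, q=20
i=6: a=1 ⇒ p=468, q=37
i=7: a=1 ⇒ p=721, q=57
→ (721, 57).  Check: 721²=519841, 160·57²=519840, difference 1.
n=2: (721,57)∘(721,57) = (721·721+160·57·57, 721·57+57·721) = (1039681,82194)
n=3: (1039681,82194)∘(721,57) = (721·1039681+160·57·82194, 721·82194+57·1039681) = (1499219281,118523691)
n=4: (1499219281,118523691)∘(721,57) = (721·1499219281+160·57·118523691, 721·118523691+57·1499219281) = (2161873163521,170911080228)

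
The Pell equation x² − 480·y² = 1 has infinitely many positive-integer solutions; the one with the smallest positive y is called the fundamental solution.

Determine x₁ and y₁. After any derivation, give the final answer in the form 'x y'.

√480 = [21; 1,9,1,42, …], period ℓ=4 (even) → k=3
k=0  a_k=21  p_k/q_k = 21/1
k=1  a_k=1  p_k/q_k = 22/1
k=2  a_k=9  p_k/q_k = 219/10
k=3  a_k=1  p_k/q_k = 241/11
→ (241, 11).  Check: 241²=58081, 480·11²=58080, difference 1.

241 11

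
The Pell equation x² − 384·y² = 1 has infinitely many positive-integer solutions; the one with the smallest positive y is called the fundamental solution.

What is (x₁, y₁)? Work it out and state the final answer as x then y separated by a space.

4801 245

√384 = [19; 1,1,2,9,2,1,1,38, …], period ℓ=8 (even) → k=7
a_0=19:  p_0=19·1+0=19,  q_0=19·0+1=1
…
a_3=2:  p_3=2·39+20=98,  q_3=2·2+1=5
…
a_5=2:  p_5=2·921+98=1940,  q_5=2·47+5=99
a_6=1:  p_6=1·1940+921=2861,  q_6=1·99+47=146
a_7=1:  p_7=1·2861+1940=4801,  q_7=1·146+99=245
(x₁, y₁) = (4801, 245);  4801² − 384·245² = 1 ✓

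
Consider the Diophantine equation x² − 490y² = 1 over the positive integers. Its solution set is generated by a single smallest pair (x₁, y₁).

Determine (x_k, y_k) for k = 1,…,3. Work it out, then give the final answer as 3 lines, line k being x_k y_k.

[22; 7,2,1,4,4,4,1,2,7,44] for √490; ℓ=10 ⇒ convergent index 9
i=0: a=22 ⇒ p=22, q=1
i=1: a=7 ⇒ p=155, q=7
…
i=4: a=4 ⇒ p=2280, q=103
…
i=8: a=2 ⇒ p=141338, q=6385
i=9: a=7 ⇒ p=1039681, q=46968
fundamental: x₁=1039681, y₁=46968  (since 1080936581761 − 490·2205993024 = 1)
n=2: (1039681,46968)∘(1039681,46968) = (1039681·1039681+490·46968·46968, 1039681·46968+46968·1039681) = (2161873163521,97663474416)
n=3: (2161873163521,97663474416)∘(1039681,46968) = (1039681·2161873163521+490·46968·97663474416, 1039681·97663474416+46968·2161873163521) = (4495316905044313921,203077717488555624)

1039681 46968
2161873163521 97663474416
4495316905044313921 203077717488555624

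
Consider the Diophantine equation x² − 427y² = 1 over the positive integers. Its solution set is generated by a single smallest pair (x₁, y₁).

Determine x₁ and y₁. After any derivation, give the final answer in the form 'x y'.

√427 → a₀=20, period (1,1,1,40); ℓ=4 even so k=3
step 0: (20, 1)  from 20·(1,0) + (0,1)
step 1: (21, 1)  from 1·(20,1) + (1,0)
step 2: (41, 2)  from 1·(21,1) + (20,1)
step 3: (62, 3)  from 1·(41,2) + (21,1)
→ (62, 3).  Check: 62²=3844, 427·3²=3843, difference 1.

62 3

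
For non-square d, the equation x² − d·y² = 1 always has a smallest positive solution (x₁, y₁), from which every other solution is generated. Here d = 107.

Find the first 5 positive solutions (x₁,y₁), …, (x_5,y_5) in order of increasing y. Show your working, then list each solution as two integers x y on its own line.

d=107: √d = [10; 2,1,9,1,2,20] (ℓ=6, even), read p_5/q_5
k=0  a_k=10  p_k/q_k = 10/1
k=1  a_k=2  p_k/q_k = 21/2
k=2  a_k=1  p_k/q_k = 31/3
k=3  a_k=9  p_k/q_k = 300/29
k=4  a_k=1  p_k/q_k = 331/32
k=5  a_k=2  p_k/q_k = 962/93
(x₁, y₁) = (962, 93);  962² − 107·93² = 1 ✓
(x_2, y_2) = (962·962 + 107·93·93, 962·93 + 93·962) = (1850887, 178932)
(x_3, y_3) = (962·1850887 + 107·93·178932, 962·178932 + 93·1850887) = (3561105626, 344265075)
(x_4, y_4) = (962·3561105626 + 107·93·344265075, 962·344265075 + 93·3561105626) = (6851565373537, 662365825368)
(x_5, y_5) = (962·6851565373537 + 107·93·662365825368, 962·662365825368 + 93·6851565373537) = (13182408217579562, 1274391503742957)

962 93
1850887 178932
3561105626 344265075
6851565373537 662365825368
13182408217579562 1274391503742957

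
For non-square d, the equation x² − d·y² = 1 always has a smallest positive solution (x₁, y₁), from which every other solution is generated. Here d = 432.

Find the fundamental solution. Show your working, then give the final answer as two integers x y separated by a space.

√432 → a₀=20, period (1,3,1,1,1,3,1,40); ℓ=8 even so k=7
step 0: (20, 1)  from 20·(1,0) + (0,1)
…
step 3: (104, 5)  from 1·(83,4) + (21,1)
step 4: (187, 9)  from 1·(104,5) + (83,4)
step 5: (291, 14)  from 1·(187,9) + (104,5)
step 6: (1060, 51)  from 3·(291,14) + (187,9)
step 7: (1351, 65)  from 1·(1060,51) + (291,14)
→ (1351, 65).  Check: 1351²=1825201, 432·65²=1825200, difference 1.

1351 65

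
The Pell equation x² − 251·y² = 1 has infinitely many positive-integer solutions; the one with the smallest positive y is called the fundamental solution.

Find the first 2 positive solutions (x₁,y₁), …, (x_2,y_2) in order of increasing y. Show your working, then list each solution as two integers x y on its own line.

3674890 231957
27009633024199 1704832919460

√251 → a₀=15, period (1,5,2,1,2,…,5,1,30); ℓ=14 even so k=13
step 0: (15, 1)  from 15·(1,0) + (0,1)
…
step 2: (95, 6)  from 5·(16,1) + (15,1)
step 3: (206, 13)  from 2·(95,6) + (16,1)
step 4: (301, 19)  from 1·(206,13) + (95,6)
step 5: (808, 51)  from 2·(301,19) + (206,13)
step 6: (1917, 121)  from 2·(808,51) + (301,19)
…
step 9: (151649, 9572)  from 2·(61043,3853) + (29563,1866)
step 10: (212692, 13425)  from 1·(151649,9572) + (61043,3853)
step 11: (577033, 36422)  from 2·(212692,13425) + (151649,9572)
step 12: (3097857, 195535)  from 5·(577033,36422) + (212692,13425)
step 13: (3674890, 231957)  from 1·(3097857,195535) + (577033,36422)
(x₁, y₁) = (3674890, 231957);  3674890² − 251·231957² = 1 ✓
n=2: (3674890,231957)∘(3674890,231957) = (3674890·3674890+251·231957·231957, 3674890·231957+231957·3674890) = (27009633024199,1704832919460)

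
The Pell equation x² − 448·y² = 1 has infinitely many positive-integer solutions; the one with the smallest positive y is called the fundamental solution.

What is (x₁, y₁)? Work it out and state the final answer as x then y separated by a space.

√448 = [21; 6,42, …], period ℓ=2 (even) → k=1
k=0  a_k=21  p_k/q_k = 21/1
k=1  a_k=6  p_k/q_k = 127/6
(x₁, y₁) = (127, 6);  127² − 448·6² = 1 ✓

127 6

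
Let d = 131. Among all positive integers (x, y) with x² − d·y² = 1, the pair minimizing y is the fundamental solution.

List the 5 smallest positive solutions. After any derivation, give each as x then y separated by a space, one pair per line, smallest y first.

10610 927
225144199 19670940
4777559892170 417417345873
101379820686703201 8857596059754120
2151279790194282033050 187958187970565080527

d=131: √d = [11; 2,4,11,4,2,22] (ℓ=6, even), read p_5/q_5
i=0: a=11 ⇒ p=11, q=1
…
i=2: a=4 ⇒ p=103, q=9
…
i=4: a=4 ⇒ p=4727, q=413
i=5: a=2 ⇒ p=10610, q=927
→ (10610, 927).  Check: 10610²=112572100, 131·927²=112572099, difference 1.
(10610+927√131)^2 = 225144199 + 19670940√131
(10610+927√131)^3 = 4777559892170 + 417417345873√131
(10610+927√131)^4 = 101379820686703201 + 8857596059754120√131
(10610+927√131)^5 = 2151279790194282033050 + 187958187970565080527√131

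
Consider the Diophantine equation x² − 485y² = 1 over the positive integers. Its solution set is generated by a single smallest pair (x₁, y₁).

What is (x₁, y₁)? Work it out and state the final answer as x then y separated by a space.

969 44

√485 = [22; 44, …], period ℓ=1 (odd) → k=1
a_0=22:  p_0=22·1+0=22,  q_0=22·0+1=1
a_1=44:  p_1=44·22+1=969,  q_1=44·1+0=44
fundamental: x₁=969, y₁=44  (since 938961 − 485·1936 = 1)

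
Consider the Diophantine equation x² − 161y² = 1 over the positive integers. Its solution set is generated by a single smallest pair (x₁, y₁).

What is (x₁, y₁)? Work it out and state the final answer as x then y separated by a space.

[12; 1,2,4,1,2,1,4,2,1,24] for √161; ℓ=10 ⇒ convergent index 9
i=0: a=12 ⇒ p=12, q=1
i=1: a=1 ⇒ p=13, q=1
i=2: a=2 ⇒ p=38, q=3
i=3: a=4 ⇒ p=165, q=13
…
i=6: a=1 ⇒ p=774, q=61
i=7: a=4 ⇒ p=3667, q=289
i=8: a=2 ⇒ p=8108, q=639
i=9: a=1 ⇒ p=11775, q=928
fundamental: x₁=11775, y₁=928  (since 138650625 − 161·861184 = 1)

11775 928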